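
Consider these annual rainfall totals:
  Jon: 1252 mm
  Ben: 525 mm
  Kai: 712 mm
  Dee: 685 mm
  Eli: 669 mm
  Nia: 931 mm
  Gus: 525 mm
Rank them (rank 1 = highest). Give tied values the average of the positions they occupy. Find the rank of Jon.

Sorted (descending): 1252, 931, 712, 685, 669, 525, 525
The 2 values of 525 occupy positions 6–7 → average rank (6+7)/2 = 6.5.
Jon has value 1252 mm → rank 1.

1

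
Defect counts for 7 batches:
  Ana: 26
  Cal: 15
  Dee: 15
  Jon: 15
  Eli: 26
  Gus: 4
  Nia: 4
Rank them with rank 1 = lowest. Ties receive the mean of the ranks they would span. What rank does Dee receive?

Sorted (ascending): 4, 4, 15, 15, 15, 26, 26
The 2 values of 4 occupy positions 1–2 → average rank (1+2)/2 = 1.5.
The 3 values of 15 occupy positions 3–5 → average rank 4.
The 2 values of 26 occupy positions 6–7 → average rank (6+7)/2 = 6.5.
Dee has value 15 → rank 4.

4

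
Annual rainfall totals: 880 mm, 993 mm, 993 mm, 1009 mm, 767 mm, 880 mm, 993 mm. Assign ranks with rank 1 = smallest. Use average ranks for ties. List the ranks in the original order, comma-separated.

Sorted (ascending): 767, 880, 880, 993, 993, 993, 1009
The 2 values of 880 occupy positions 2–3 → average rank (2+3)/2 = 2.5.
The 3 values of 993 occupy positions 4–6 → average rank 5.

2.5, 5, 5, 7, 1, 2.5, 5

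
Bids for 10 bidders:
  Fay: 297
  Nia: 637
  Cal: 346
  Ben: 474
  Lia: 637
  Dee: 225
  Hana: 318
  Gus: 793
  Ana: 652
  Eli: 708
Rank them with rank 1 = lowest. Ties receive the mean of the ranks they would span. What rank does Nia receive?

6.5

Sorted (ascending): 225, 297, 318, 346, 474, 637, 637, 652, 708, 793
The 2 values of 637 occupy positions 6–7 → average rank (6+7)/2 = 6.5.
Nia has value 637 → rank 6.5.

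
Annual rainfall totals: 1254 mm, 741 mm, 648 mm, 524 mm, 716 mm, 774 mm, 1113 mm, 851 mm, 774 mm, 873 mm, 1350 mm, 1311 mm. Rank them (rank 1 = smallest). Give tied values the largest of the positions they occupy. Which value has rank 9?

Sorted (ascending): 524, 648, 716, 741, 774, 774, 851, 873, 1113, 1254, 1311, 1350
The 2 values of 774 occupy positions 5–6 → each gets rank 6.
Rank 9 → value 1113.

1113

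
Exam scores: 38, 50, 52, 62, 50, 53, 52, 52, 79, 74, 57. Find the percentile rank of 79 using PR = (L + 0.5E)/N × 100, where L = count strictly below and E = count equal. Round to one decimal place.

95.5

N = 11.
Strictly below 79: 10. Equal to 79: 1.
PR = (10 + 0.5·1)/11 × 100 = 95.5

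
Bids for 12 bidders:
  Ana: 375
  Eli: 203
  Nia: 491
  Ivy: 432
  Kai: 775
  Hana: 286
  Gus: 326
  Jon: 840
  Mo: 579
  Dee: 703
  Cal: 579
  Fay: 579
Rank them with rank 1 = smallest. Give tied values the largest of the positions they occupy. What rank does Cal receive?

Sorted (ascending): 203, 286, 326, 375, 432, 491, 579, 579, 579, 703, 775, 840
The 3 values of 579 occupy positions 7–9 → each gets rank 9.
Cal has value 579 → rank 9.

9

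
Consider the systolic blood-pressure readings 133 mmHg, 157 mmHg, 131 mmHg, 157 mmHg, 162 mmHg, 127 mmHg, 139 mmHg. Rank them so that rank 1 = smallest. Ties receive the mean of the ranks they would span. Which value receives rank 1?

127

Sorted (ascending): 127, 131, 133, 139, 157, 157, 162
The 2 values of 157 occupy positions 5–6 → average rank (5+6)/2 = 5.5.
Rank 1 → value 127.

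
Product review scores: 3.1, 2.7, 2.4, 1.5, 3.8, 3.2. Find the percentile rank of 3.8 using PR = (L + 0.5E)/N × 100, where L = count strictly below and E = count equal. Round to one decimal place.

N = 6.
Strictly below 3.8: 5. Equal to 3.8: 1.
PR = (5 + 0.5·1)/6 × 100 = 91.7

91.7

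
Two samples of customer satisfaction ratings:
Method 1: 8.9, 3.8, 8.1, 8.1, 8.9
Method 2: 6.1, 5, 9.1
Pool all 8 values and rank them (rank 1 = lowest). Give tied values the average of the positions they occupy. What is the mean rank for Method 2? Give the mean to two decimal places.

Sorted (ascending): 3.8, 5, 6.1, 8.1, 8.1, 8.9, 8.9, 9.1
The 2 values of 8.1 occupy positions 4–5 → average rank (4+5)/2 = 4.5.
The 2 values of 8.9 occupy positions 6–7 → average rank (6+7)/2 = 6.5.
Method 2 values → pooled ranks: 6.1→3, 5→2, 9.1→8
Mean rank = (3 + 2 + 8) / 3 = 4.33

4.33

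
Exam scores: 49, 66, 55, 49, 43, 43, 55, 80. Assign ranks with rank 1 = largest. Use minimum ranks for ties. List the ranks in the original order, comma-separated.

Sorted (descending): 80, 66, 55, 55, 49, 49, 43, 43
The 2 values of 55 occupy positions 3–4 → each gets rank 3.
The 2 values of 49 occupy positions 5–6 → each gets rank 5.
The 2 values of 43 occupy positions 7–8 → each gets rank 7.

5, 2, 3, 5, 7, 7, 3, 1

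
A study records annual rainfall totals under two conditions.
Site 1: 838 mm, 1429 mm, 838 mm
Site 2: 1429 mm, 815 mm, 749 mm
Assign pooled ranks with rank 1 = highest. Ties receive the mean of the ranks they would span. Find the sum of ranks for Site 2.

12.5

Sorted (descending): 1429, 1429, 838, 838, 815, 749
The 2 values of 1429 occupy positions 1–2 → average rank (1+2)/2 = 1.5.
The 2 values of 838 occupy positions 3–4 → average rank (3+4)/2 = 3.5.
Site 2 values → pooled ranks: 1429→1.5, 815→5, 749→6
Rank sum = 1.5 + 5 + 6 = 12.5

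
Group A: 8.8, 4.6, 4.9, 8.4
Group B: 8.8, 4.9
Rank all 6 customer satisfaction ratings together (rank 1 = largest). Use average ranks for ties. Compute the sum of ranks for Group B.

Sorted (descending): 8.8, 8.8, 8.4, 4.9, 4.9, 4.6
The 2 values of 8.8 occupy positions 1–2 → average rank (1+2)/2 = 1.5.
The 2 values of 4.9 occupy positions 4–5 → average rank (4+5)/2 = 4.5.
Group B values → pooled ranks: 8.8→1.5, 4.9→4.5
Rank sum = 1.5 + 4.5 = 6

6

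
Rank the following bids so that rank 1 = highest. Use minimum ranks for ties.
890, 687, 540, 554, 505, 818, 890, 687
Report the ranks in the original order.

1, 4, 7, 6, 8, 3, 1, 4

Sorted (descending): 890, 890, 818, 687, 687, 554, 540, 505
The 2 values of 890 occupy positions 1–2 → each gets rank 1.
The 2 values of 687 occupy positions 4–5 → each gets rank 4.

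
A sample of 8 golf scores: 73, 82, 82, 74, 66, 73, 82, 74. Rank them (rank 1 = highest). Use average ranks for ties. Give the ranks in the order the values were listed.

Sorted (descending): 82, 82, 82, 74, 74, 73, 73, 66
The 3 values of 82 occupy positions 1–3 → average rank 2.
The 2 values of 74 occupy positions 4–5 → average rank (4+5)/2 = 4.5.
The 2 values of 73 occupy positions 6–7 → average rank (6+7)/2 = 6.5.

6.5, 2, 2, 4.5, 8, 6.5, 2, 4.5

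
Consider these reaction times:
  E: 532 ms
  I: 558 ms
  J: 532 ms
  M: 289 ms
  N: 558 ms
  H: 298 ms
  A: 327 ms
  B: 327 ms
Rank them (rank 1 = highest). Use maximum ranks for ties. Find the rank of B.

Sorted (descending): 558, 558, 532, 532, 327, 327, 298, 289
The 2 values of 558 occupy positions 1–2 → each gets rank 2.
The 2 values of 532 occupy positions 3–4 → each gets rank 4.
The 2 values of 327 occupy positions 5–6 → each gets rank 6.
B has value 327 ms → rank 6.

6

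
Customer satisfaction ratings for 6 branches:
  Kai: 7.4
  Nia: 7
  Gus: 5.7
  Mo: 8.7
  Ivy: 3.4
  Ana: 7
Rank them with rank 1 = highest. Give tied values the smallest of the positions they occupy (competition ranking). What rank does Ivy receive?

6

Sorted (descending): 8.7, 7.4, 7, 7, 5.7, 3.4
The 2 values of 7 occupy positions 3–4 → each gets rank 3.
Ivy has value 3.4 → rank 6.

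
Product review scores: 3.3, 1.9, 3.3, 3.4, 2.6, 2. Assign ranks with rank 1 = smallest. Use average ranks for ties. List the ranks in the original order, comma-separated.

4.5, 1, 4.5, 6, 3, 2

Sorted (ascending): 1.9, 2, 2.6, 3.3, 3.3, 3.4
The 2 values of 3.3 occupy positions 4–5 → average rank (4+5)/2 = 4.5.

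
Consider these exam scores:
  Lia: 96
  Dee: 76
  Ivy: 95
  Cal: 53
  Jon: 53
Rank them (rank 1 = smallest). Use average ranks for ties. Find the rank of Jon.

Sorted (ascending): 53, 53, 76, 95, 96
The 2 values of 53 occupy positions 1–2 → average rank (1+2)/2 = 1.5.
Jon has value 53 → rank 1.5.

1.5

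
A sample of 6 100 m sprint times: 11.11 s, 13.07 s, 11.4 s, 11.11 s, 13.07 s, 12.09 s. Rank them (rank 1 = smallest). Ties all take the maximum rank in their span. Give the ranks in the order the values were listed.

Sorted (ascending): 11.11, 11.11, 11.4, 12.09, 13.07, 13.07
The 2 values of 11.11 occupy positions 1–2 → each gets rank 2.
The 2 values of 13.07 occupy positions 5–6 → each gets rank 6.

2, 6, 3, 2, 6, 4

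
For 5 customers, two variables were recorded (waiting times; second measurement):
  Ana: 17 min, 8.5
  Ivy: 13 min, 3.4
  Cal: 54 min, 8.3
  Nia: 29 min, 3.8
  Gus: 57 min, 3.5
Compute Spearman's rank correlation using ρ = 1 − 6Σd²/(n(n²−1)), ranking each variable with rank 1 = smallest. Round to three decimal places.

Ranks of variable 1: 2, 1, 4, 3, 5
Ranks of variable 2: 5, 1, 4, 3, 2
d = r₁ − r₂: -3, 0, 0, 0, 3
d²: 9, 0, 0, 0, 9; Σd² = 18
ρ = 1 − 6·18/(5·24) = 1 − 108/120 = 0.100

0.100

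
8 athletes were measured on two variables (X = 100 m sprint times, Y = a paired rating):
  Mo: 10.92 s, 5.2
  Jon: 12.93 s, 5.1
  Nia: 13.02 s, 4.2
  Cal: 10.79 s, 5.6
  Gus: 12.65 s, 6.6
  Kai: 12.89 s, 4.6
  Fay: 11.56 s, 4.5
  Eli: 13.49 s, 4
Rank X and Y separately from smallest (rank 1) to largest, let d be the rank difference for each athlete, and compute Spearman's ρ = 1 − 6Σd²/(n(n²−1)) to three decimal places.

-0.714

Ranks of variable 1: 2, 6, 7, 1, 4, 5, 3, 8
Ranks of variable 2: 6, 5, 2, 7, 8, 4, 3, 1
d = r₁ − r₂: -4, 1, 5, -6, -4, 1, 0, 7
d²: 16, 1, 25, 36, 16, 1, 0, 49; Σd² = 144
ρ = 1 − 6·144/(8·63) = 1 − 864/504 = -0.714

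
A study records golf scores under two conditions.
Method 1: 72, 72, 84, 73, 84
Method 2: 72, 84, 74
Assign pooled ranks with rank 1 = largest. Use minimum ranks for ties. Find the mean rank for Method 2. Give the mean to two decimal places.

Sorted (descending): 84, 84, 84, 74, 73, 72, 72, 72
The 3 values of 84 occupy positions 1–3 → each gets rank 1.
The 3 values of 72 occupy positions 6–8 → each gets rank 6.
Method 2 values → pooled ranks: 72→6, 84→1, 74→4
Mean rank = (6 + 1 + 4) / 3 = 3.67

3.67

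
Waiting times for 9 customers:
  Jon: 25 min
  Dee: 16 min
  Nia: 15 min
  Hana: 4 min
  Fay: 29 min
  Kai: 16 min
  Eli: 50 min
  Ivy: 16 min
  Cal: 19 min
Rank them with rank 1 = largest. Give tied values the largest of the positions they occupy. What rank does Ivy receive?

Sorted (descending): 50, 29, 25, 19, 16, 16, 16, 15, 4
The 3 values of 16 occupy positions 5–7 → each gets rank 7.
Ivy has value 16 min → rank 7.

7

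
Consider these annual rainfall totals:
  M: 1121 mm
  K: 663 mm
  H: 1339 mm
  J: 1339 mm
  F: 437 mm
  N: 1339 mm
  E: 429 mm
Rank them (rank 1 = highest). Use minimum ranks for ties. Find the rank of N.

1

Sorted (descending): 1339, 1339, 1339, 1121, 663, 437, 429
The 3 values of 1339 occupy positions 1–3 → each gets rank 1.
N has value 1339 mm → rank 1.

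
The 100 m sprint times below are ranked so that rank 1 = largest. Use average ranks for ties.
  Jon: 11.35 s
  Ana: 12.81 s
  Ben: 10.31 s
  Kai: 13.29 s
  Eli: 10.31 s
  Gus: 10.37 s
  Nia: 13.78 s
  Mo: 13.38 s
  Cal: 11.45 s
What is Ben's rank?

Sorted (descending): 13.78, 13.38, 13.29, 12.81, 11.45, 11.35, 10.37, 10.31, 10.31
The 2 values of 10.31 occupy positions 8–9 → average rank (8+9)/2 = 8.5.
Ben has value 10.31 s → rank 8.5.

8.5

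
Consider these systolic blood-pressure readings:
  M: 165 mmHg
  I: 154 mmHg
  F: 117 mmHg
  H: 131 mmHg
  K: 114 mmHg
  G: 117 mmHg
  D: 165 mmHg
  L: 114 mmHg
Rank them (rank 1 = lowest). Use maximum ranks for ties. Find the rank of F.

4

Sorted (ascending): 114, 114, 117, 117, 131, 154, 165, 165
The 2 values of 114 occupy positions 1–2 → each gets rank 2.
The 2 values of 117 occupy positions 3–4 → each gets rank 4.
The 2 values of 165 occupy positions 7–8 → each gets rank 8.
F has value 117 mmHg → rank 4.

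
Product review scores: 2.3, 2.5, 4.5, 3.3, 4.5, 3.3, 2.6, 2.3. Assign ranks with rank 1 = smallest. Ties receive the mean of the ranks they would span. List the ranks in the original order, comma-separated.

1.5, 3, 7.5, 5.5, 7.5, 5.5, 4, 1.5

Sorted (ascending): 2.3, 2.3, 2.5, 2.6, 3.3, 3.3, 4.5, 4.5
The 2 values of 2.3 occupy positions 1–2 → average rank (1+2)/2 = 1.5.
The 2 values of 3.3 occupy positions 5–6 → average rank (5+6)/2 = 5.5.
The 2 values of 4.5 occupy positions 7–8 → average rank (7+8)/2 = 7.5.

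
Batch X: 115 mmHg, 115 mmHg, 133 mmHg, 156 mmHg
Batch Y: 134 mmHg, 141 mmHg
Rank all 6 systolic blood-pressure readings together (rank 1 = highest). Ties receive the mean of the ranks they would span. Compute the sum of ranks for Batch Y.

5

Sorted (descending): 156, 141, 134, 133, 115, 115
The 2 values of 115 occupy positions 5–6 → average rank (5+6)/2 = 5.5.
Batch Y values → pooled ranks: 134→3, 141→2
Rank sum = 3 + 2 = 5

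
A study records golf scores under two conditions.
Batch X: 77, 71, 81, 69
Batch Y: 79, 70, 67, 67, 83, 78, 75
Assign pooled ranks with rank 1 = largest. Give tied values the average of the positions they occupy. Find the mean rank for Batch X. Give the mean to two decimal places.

Sorted (descending): 83, 81, 79, 78, 77, 75, 71, 70, 69, 67, 67
The 2 values of 67 occupy positions 10–11 → average rank (10+11)/2 = 10.5.
Batch X values → pooled ranks: 77→5, 71→7, 81→2, 69→9
Mean rank = (5 + 7 + 2 + 9) / 4 = 5.75

5.75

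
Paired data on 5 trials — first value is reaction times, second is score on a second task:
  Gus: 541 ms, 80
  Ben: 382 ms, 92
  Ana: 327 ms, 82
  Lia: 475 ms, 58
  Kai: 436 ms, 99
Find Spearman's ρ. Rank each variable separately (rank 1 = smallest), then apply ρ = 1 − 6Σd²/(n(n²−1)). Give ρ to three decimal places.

Ranks of variable 1: 5, 2, 1, 4, 3
Ranks of variable 2: 2, 4, 3, 1, 5
d = r₁ − r₂: 3, -2, -2, 3, -2
d²: 9, 4, 4, 9, 4; Σd² = 30
ρ = 1 − 6·30/(5·24) = 1 − 180/120 = -0.500

-0.500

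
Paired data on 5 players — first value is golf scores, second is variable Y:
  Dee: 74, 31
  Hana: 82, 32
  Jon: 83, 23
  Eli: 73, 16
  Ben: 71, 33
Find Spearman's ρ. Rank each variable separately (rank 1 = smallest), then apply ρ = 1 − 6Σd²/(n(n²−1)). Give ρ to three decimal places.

Ranks of variable 1: 3, 4, 5, 2, 1
Ranks of variable 2: 3, 4, 2, 1, 5
d = r₁ − r₂: 0, 0, 3, 1, -4
d²: 0, 0, 9, 1, 16; Σd² = 26
ρ = 1 − 6·26/(5·24) = 1 − 156/120 = -0.300

-0.300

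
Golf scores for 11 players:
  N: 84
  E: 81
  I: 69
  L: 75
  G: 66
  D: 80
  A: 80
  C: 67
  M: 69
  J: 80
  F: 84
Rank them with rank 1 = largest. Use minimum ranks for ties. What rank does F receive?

Sorted (descending): 84, 84, 81, 80, 80, 80, 75, 69, 69, 67, 66
The 2 values of 84 occupy positions 1–2 → each gets rank 1.
The 3 values of 80 occupy positions 4–6 → each gets rank 4.
The 2 values of 69 occupy positions 8–9 → each gets rank 8.
F has value 84 → rank 1.

1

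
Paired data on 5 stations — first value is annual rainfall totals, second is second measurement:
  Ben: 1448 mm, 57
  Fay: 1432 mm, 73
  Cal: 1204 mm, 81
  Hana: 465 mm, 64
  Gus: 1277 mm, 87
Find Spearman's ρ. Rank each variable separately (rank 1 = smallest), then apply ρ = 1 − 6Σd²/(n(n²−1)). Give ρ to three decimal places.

Ranks of variable 1: 5, 4, 2, 1, 3
Ranks of variable 2: 1, 3, 4, 2, 5
d = r₁ − r₂: 4, 1, -2, -1, -2
d²: 16, 1, 4, 1, 4; Σd² = 26
ρ = 1 − 6·26/(5·24) = 1 − 156/120 = -0.300

-0.300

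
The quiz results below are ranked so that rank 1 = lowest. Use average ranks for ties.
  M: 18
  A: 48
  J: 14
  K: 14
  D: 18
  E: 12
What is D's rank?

Sorted (ascending): 12, 14, 14, 18, 18, 48
The 2 values of 14 occupy positions 2–3 → average rank (2+3)/2 = 2.5.
The 2 values of 18 occupy positions 4–5 → average rank (4+5)/2 = 4.5.
D has value 18 → rank 4.5.

4.5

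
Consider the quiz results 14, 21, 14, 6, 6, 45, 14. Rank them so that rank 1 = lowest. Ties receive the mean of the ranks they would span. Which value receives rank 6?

Sorted (ascending): 6, 6, 14, 14, 14, 21, 45
The 2 values of 6 occupy positions 1–2 → average rank (1+2)/2 = 1.5.
The 3 values of 14 occupy positions 3–5 → average rank 4.
Rank 6 → value 21.

21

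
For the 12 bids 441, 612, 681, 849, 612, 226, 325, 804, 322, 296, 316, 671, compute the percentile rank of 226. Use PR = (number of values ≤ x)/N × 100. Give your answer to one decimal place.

8.3

N = 12.
Strictly below 226: 0. Equal to 226: 1.
PR = 1/12 × 100 = 8.3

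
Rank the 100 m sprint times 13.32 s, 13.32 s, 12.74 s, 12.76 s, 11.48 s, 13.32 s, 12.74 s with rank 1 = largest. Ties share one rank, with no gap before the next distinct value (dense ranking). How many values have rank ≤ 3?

6

Sorted (descending): 13.32, 13.32, 13.32, 12.76, 12.74, 12.74, 11.48
The 3 values of 13.32 share dense rank 1.
The 2 values of 12.74 share dense rank 3.
Remaining distinct values take the next consecutive integers.
Ranks ≤ 3: {1, 1, 1, 2, 3, 3} → 6 values.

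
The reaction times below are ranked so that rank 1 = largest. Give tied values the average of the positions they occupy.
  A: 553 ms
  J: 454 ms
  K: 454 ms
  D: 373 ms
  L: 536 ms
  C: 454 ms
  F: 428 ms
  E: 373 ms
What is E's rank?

7.5

Sorted (descending): 553, 536, 454, 454, 454, 428, 373, 373
The 3 values of 454 occupy positions 3–5 → average rank 4.
The 2 values of 373 occupy positions 7–8 → average rank (7+8)/2 = 7.5.
E has value 373 ms → rank 7.5.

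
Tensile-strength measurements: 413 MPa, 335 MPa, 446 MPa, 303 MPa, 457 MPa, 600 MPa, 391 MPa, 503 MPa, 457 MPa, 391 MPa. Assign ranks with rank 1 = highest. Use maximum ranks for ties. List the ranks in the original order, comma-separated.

Sorted (descending): 600, 503, 457, 457, 446, 413, 391, 391, 335, 303
The 2 values of 457 occupy positions 3–4 → each gets rank 4.
The 2 values of 391 occupy positions 7–8 → each gets rank 8.

6, 9, 5, 10, 4, 1, 8, 2, 4, 8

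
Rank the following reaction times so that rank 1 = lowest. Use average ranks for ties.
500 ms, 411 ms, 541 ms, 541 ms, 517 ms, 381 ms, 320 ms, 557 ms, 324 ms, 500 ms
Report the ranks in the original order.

5.5, 4, 8.5, 8.5, 7, 3, 1, 10, 2, 5.5

Sorted (ascending): 320, 324, 381, 411, 500, 500, 517, 541, 541, 557
The 2 values of 500 occupy positions 5–6 → average rank (5+6)/2 = 5.5.
The 2 values of 541 occupy positions 8–9 → average rank (8+9)/2 = 8.5.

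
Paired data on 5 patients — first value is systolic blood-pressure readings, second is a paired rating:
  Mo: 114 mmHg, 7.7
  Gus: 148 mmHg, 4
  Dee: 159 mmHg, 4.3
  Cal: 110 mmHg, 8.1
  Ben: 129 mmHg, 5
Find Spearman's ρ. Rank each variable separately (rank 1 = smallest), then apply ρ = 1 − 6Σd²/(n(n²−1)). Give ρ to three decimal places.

-0.900

Ranks of variable 1: 2, 4, 5, 1, 3
Ranks of variable 2: 4, 1, 2, 5, 3
d = r₁ − r₂: -2, 3, 3, -4, 0
d²: 4, 9, 9, 16, 0; Σd² = 38
ρ = 1 − 6·38/(5·24) = 1 − 228/120 = -0.900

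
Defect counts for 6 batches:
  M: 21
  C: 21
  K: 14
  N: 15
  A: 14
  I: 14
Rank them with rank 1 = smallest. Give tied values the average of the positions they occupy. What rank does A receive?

2

Sorted (ascending): 14, 14, 14, 15, 21, 21
The 3 values of 14 occupy positions 1–3 → average rank 2.
The 2 values of 21 occupy positions 5–6 → average rank (5+6)/2 = 5.5.
A has value 14 → rank 2.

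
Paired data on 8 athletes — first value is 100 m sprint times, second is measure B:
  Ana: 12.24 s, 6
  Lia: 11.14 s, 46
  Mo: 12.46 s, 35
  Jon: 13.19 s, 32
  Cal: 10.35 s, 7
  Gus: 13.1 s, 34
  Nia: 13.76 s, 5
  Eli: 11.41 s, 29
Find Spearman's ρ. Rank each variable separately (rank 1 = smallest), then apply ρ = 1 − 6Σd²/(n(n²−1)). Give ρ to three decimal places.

Ranks of variable 1: 4, 2, 5, 7, 1, 6, 8, 3
Ranks of variable 2: 2, 8, 7, 5, 3, 6, 1, 4
d = r₁ − r₂: 2, -6, -2, 2, -2, 0, 7, -1
d²: 4, 36, 4, 4, 4, 0, 49, 1; Σd² = 102
ρ = 1 − 6·102/(8·63) = 1 − 612/504 = -0.214

-0.214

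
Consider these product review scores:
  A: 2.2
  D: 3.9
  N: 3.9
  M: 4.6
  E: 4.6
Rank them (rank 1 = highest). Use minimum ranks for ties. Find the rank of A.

Sorted (descending): 4.6, 4.6, 3.9, 3.9, 2.2
The 2 values of 4.6 occupy positions 1–2 → each gets rank 1.
The 2 values of 3.9 occupy positions 3–4 → each gets rank 3.
A has value 2.2 → rank 5.

5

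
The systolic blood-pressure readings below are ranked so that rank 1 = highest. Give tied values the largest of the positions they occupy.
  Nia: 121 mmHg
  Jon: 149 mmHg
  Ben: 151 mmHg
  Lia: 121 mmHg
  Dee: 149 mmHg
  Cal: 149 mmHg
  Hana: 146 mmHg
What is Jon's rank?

4

Sorted (descending): 151, 149, 149, 149, 146, 121, 121
The 3 values of 149 occupy positions 2–4 → each gets rank 4.
The 2 values of 121 occupy positions 6–7 → each gets rank 7.
Jon has value 149 mmHg → rank 4.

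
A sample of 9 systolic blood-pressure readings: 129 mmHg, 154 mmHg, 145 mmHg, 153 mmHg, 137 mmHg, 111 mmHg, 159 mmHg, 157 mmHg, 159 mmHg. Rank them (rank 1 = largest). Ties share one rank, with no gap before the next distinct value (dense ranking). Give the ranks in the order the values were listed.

7, 3, 5, 4, 6, 8, 1, 2, 1

Sorted (descending): 159, 159, 157, 154, 153, 145, 137, 129, 111
The 2 values of 159 share dense rank 1.
Remaining distinct values take the next consecutive integers.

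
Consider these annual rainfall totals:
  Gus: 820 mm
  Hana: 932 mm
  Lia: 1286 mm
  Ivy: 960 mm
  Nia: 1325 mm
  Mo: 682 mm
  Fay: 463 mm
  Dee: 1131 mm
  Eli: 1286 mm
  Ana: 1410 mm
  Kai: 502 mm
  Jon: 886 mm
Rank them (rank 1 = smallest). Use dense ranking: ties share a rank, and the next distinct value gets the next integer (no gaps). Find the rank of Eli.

9

Sorted (ascending): 463, 502, 682, 820, 886, 932, 960, 1131, 1286, 1286, 1325, 1410
The 2 values of 1286 share dense rank 9.
Remaining distinct values take the next consecutive integers.
Eli has value 1286 mm → rank 9.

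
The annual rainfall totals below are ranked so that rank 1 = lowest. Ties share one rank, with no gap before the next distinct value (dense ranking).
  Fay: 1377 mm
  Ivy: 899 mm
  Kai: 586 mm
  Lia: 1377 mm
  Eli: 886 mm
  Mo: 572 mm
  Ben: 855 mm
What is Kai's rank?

Sorted (ascending): 572, 586, 855, 886, 899, 1377, 1377
The 2 values of 1377 share dense rank 6.
Remaining distinct values take the next consecutive integers.
Kai has value 586 mm → rank 2.

2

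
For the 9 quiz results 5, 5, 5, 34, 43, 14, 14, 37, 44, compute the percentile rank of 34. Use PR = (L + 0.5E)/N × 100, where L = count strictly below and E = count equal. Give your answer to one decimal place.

61.1

N = 9.
Strictly below 34: 5. Equal to 34: 1.
PR = (5 + 0.5·1)/9 × 100 = 61.1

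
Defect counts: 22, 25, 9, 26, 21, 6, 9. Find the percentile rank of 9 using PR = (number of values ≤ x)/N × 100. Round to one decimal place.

N = 7.
Strictly below 9: 1. Equal to 9: 2.
PR = 3/7 × 100 = 42.9

42.9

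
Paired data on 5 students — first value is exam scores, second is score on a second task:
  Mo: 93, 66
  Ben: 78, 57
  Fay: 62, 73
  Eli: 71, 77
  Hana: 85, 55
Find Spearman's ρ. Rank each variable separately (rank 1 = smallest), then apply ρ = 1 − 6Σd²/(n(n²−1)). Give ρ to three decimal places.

Ranks of variable 1: 5, 3, 1, 2, 4
Ranks of variable 2: 3, 2, 4, 5, 1
d = r₁ − r₂: 2, 1, -3, -3, 3
d²: 4, 1, 9, 9, 9; Σd² = 32
ρ = 1 − 6·32/(5·24) = 1 − 192/120 = -0.600

-0.600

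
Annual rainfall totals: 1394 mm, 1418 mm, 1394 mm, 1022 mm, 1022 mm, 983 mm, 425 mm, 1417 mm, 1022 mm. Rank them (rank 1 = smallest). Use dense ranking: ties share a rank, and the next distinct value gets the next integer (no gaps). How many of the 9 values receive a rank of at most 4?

Sorted (ascending): 425, 983, 1022, 1022, 1022, 1394, 1394, 1417, 1418
The 3 values of 1022 share dense rank 3.
The 2 values of 1394 share dense rank 4.
Remaining distinct values take the next consecutive integers.
Ranks ≤ 4: {1, 2, 3, 3, 3, 4, 4} → 7 values.

7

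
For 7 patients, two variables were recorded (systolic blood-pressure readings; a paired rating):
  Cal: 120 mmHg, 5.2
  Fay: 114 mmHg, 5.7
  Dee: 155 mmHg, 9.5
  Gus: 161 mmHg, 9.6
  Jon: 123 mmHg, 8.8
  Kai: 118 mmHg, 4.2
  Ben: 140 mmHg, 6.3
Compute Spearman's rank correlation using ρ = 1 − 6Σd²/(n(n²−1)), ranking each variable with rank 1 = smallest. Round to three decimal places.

Ranks of variable 1: 3, 1, 6, 7, 4, 2, 5
Ranks of variable 2: 2, 3, 6, 7, 5, 1, 4
d = r₁ − r₂: 1, -2, 0, 0, -1, 1, 1
d²: 1, 4, 0, 0, 1, 1, 1; Σd² = 8
ρ = 1 − 6·8/(7·48) = 1 − 48/336 = 0.857

0.857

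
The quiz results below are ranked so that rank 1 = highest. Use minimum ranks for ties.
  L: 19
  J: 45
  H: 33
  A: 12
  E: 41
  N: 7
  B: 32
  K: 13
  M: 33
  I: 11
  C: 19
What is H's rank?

Sorted (descending): 45, 41, 33, 33, 32, 19, 19, 13, 12, 11, 7
The 2 values of 33 occupy positions 3–4 → each gets rank 3.
The 2 values of 19 occupy positions 6–7 → each gets rank 6.
H has value 33 → rank 3.

3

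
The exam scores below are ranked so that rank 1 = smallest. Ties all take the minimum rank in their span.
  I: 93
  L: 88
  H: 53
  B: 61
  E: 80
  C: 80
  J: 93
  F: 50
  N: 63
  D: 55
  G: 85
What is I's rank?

Sorted (ascending): 50, 53, 55, 61, 63, 80, 80, 85, 88, 93, 93
The 2 values of 80 occupy positions 6–7 → each gets rank 6.
The 2 values of 93 occupy positions 10–11 → each gets rank 10.
I has value 93 → rank 10.

10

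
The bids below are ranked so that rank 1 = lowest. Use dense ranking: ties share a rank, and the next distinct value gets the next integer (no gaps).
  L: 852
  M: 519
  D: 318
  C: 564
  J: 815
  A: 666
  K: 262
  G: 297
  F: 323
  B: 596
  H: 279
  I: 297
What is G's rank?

Sorted (ascending): 262, 279, 297, 297, 318, 323, 519, 564, 596, 666, 815, 852
The 2 values of 297 share dense rank 3.
Remaining distinct values take the next consecutive integers.
G has value 297 → rank 3.

3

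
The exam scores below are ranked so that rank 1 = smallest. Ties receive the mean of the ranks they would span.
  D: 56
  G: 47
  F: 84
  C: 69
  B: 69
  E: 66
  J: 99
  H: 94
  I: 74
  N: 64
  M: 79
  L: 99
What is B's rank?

Sorted (ascending): 47, 56, 64, 66, 69, 69, 74, 79, 84, 94, 99, 99
The 2 values of 69 occupy positions 5–6 → average rank (5+6)/2 = 5.5.
The 2 values of 99 occupy positions 11–12 → average rank (11+12)/2 = 11.5.
B has value 69 → rank 5.5.

5.5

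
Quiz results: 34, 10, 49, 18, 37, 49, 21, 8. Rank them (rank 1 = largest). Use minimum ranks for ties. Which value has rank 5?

21

Sorted (descending): 49, 49, 37, 34, 21, 18, 10, 8
The 2 values of 49 occupy positions 1–2 → each gets rank 1.
Rank 5 → value 21.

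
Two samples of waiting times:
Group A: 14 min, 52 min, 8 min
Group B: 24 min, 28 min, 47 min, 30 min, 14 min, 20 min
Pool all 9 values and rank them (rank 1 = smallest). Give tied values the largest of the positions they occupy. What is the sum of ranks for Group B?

Sorted (ascending): 8, 14, 14, 20, 24, 28, 30, 47, 52
The 2 values of 14 occupy positions 2–3 → each gets rank 3.
Group B values → pooled ranks: 24→5, 28→6, 47→8, 30→7, 14→3, 20→4
Rank sum = 5 + 6 + 8 + 7 + 3 + 4 = 33

33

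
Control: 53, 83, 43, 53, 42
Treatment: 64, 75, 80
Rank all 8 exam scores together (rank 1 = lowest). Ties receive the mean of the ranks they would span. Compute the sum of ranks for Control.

18

Sorted (ascending): 42, 43, 53, 53, 64, 75, 80, 83
The 2 values of 53 occupy positions 3–4 → average rank (3+4)/2 = 3.5.
Control values → pooled ranks: 53→3.5, 83→8, 43→2, 53→3.5, 42→1
Rank sum = 3.5 + 8 + 2 + 3.5 + 1 = 18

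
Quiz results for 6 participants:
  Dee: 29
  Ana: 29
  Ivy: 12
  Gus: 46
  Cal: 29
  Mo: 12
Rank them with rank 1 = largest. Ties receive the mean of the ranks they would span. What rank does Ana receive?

3

Sorted (descending): 46, 29, 29, 29, 12, 12
The 3 values of 29 occupy positions 2–4 → average rank 3.
The 2 values of 12 occupy positions 5–6 → average rank (5+6)/2 = 5.5.
Ana has value 29 → rank 3.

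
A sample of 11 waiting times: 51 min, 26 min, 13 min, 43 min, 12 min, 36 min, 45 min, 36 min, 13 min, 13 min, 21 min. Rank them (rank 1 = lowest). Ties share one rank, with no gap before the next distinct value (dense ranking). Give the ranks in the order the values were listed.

Sorted (ascending): 12, 13, 13, 13, 21, 26, 36, 36, 43, 45, 51
The 3 values of 13 share dense rank 2.
The 2 values of 36 share dense rank 5.
Remaining distinct values take the next consecutive integers.

8, 4, 2, 6, 1, 5, 7, 5, 2, 2, 3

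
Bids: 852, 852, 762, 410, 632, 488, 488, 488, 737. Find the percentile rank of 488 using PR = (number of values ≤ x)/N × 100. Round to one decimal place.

44.4

N = 9.
Strictly below 488: 1. Equal to 488: 3.
PR = 4/9 × 100 = 44.4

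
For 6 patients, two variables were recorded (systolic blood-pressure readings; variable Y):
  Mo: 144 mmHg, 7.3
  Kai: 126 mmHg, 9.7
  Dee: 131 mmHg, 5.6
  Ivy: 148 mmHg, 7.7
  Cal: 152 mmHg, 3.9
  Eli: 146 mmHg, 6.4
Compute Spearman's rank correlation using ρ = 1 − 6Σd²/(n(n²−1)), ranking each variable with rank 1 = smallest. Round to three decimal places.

-0.486

Ranks of variable 1: 3, 1, 2, 5, 6, 4
Ranks of variable 2: 4, 6, 2, 5, 1, 3
d = r₁ − r₂: -1, -5, 0, 0, 5, 1
d²: 1, 25, 0, 0, 25, 1; Σd² = 52
ρ = 1 − 6·52/(6·35) = 1 − 312/210 = -0.486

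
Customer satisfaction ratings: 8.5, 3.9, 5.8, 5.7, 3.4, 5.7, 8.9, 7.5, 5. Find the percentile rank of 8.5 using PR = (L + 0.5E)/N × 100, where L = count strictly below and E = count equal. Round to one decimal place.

83.3

N = 9.
Strictly below 8.5: 7. Equal to 8.5: 1.
PR = (7 + 0.5·1)/9 × 100 = 83.3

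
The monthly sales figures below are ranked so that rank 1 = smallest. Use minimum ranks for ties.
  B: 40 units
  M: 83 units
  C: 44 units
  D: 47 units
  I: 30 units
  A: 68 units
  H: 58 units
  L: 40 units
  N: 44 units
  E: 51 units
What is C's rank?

4

Sorted (ascending): 30, 40, 40, 44, 44, 47, 51, 58, 68, 83
The 2 values of 40 occupy positions 2–3 → each gets rank 2.
The 2 values of 44 occupy positions 4–5 → each gets rank 4.
C has value 44 units → rank 4.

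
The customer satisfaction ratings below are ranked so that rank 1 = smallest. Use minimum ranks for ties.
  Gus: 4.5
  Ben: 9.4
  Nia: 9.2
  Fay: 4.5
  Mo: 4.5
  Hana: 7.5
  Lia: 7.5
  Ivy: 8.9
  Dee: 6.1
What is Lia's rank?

5

Sorted (ascending): 4.5, 4.5, 4.5, 6.1, 7.5, 7.5, 8.9, 9.2, 9.4
The 3 values of 4.5 occupy positions 1–3 → each gets rank 1.
The 2 values of 7.5 occupy positions 5–6 → each gets rank 5.
Lia has value 7.5 → rank 5.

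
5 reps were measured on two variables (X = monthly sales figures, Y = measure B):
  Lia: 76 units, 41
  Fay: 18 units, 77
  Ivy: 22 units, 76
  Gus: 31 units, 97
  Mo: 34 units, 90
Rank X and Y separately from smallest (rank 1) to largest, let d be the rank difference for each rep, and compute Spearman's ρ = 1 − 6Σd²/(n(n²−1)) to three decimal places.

-0.200

Ranks of variable 1: 5, 1, 2, 3, 4
Ranks of variable 2: 1, 3, 2, 5, 4
d = r₁ − r₂: 4, -2, 0, -2, 0
d²: 16, 4, 0, 4, 0; Σd² = 24
ρ = 1 − 6·24/(5·24) = 1 − 144/120 = -0.200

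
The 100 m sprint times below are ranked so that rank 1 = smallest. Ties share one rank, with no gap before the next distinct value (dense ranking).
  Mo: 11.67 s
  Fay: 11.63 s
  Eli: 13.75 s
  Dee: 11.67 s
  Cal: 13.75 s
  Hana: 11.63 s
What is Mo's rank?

Sorted (ascending): 11.63, 11.63, 11.67, 11.67, 13.75, 13.75
The 2 values of 11.63 share dense rank 1.
The 2 values of 11.67 share dense rank 2.
The 2 values of 13.75 share dense rank 3.
Mo has value 11.67 s → rank 2.

2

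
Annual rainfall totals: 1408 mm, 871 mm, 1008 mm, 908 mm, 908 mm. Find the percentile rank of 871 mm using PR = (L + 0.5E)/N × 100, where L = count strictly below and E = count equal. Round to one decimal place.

10.0

N = 5.
Strictly below 871: 0. Equal to 871: 1.
PR = (0 + 0.5·1)/5 × 100 = 10.0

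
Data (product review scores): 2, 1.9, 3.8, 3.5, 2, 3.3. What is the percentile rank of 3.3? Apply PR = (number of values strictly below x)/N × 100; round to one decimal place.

N = 6.
Strictly below 3.3: 3. Equal to 3.3: 1.
PR = 3/6 × 100 = 50.0

50.0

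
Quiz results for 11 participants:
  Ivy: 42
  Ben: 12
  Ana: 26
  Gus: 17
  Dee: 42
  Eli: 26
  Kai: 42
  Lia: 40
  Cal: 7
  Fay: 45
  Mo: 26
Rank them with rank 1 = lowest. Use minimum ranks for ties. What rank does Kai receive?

Sorted (ascending): 7, 12, 17, 26, 26, 26, 40, 42, 42, 42, 45
The 3 values of 26 occupy positions 4–6 → each gets rank 4.
The 3 values of 42 occupy positions 8–10 → each gets rank 8.
Kai has value 42 → rank 8.

8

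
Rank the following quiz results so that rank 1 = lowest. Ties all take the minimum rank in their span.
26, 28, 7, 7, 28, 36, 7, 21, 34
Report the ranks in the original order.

5, 6, 1, 1, 6, 9, 1, 4, 8

Sorted (ascending): 7, 7, 7, 21, 26, 28, 28, 34, 36
The 3 values of 7 occupy positions 1–3 → each gets rank 1.
The 2 values of 28 occupy positions 6–7 → each gets rank 6.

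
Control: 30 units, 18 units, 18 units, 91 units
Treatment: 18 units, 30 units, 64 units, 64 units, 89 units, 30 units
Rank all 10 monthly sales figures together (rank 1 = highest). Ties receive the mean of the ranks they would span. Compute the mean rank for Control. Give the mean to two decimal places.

Sorted (descending): 91, 89, 64, 64, 30, 30, 30, 18, 18, 18
The 2 values of 64 occupy positions 3–4 → average rank (3+4)/2 = 3.5.
The 3 values of 30 occupy positions 5–7 → average rank 6.
The 3 values of 18 occupy positions 8–10 → average rank 9.
Control values → pooled ranks: 30→6, 18→9, 18→9, 91→1
Mean rank = (6 + 9 + 9 + 1) / 4 = 6.25

6.25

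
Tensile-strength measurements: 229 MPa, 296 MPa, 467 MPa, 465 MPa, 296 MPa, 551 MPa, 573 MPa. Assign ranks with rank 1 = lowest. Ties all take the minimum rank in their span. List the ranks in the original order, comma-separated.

Sorted (ascending): 229, 296, 296, 465, 467, 551, 573
The 2 values of 296 occupy positions 2–3 → each gets rank 2.

1, 2, 5, 4, 2, 6, 7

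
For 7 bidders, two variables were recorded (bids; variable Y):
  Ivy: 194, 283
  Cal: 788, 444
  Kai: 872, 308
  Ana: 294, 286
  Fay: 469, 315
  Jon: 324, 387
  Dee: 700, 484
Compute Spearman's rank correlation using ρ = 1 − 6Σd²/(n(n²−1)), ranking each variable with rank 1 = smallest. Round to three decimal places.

Ranks of variable 1: 1, 6, 7, 2, 4, 3, 5
Ranks of variable 2: 1, 6, 3, 2, 4, 5, 7
d = r₁ − r₂: 0, 0, 4, 0, 0, -2, -2
d²: 0, 0, 16, 0, 0, 4, 4; Σd² = 24
ρ = 1 − 6·24/(7·48) = 1 − 144/336 = 0.571

0.571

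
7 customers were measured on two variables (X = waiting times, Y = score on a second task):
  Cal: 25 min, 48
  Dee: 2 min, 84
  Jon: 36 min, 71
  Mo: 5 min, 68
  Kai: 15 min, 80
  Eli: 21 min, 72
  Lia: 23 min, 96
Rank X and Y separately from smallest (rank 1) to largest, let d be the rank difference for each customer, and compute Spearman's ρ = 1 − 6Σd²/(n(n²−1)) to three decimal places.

-0.321

Ranks of variable 1: 6, 1, 7, 2, 3, 4, 5
Ranks of variable 2: 1, 6, 3, 2, 5, 4, 7
d = r₁ − r₂: 5, -5, 4, 0, -2, 0, -2
d²: 25, 25, 16, 0, 4, 0, 4; Σd² = 74
ρ = 1 − 6·74/(7·48) = 1 − 444/336 = -0.321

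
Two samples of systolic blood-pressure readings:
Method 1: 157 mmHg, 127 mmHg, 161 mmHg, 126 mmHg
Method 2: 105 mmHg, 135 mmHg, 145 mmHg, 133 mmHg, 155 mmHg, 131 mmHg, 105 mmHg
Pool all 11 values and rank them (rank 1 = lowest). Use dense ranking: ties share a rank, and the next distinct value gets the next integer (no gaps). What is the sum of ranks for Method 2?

32

Sorted (ascending): 105, 105, 126, 127, 131, 133, 135, 145, 155, 157, 161
The 2 values of 105 share dense rank 1.
Remaining distinct values take the next consecutive integers.
Method 2 values → pooled ranks: 105→1, 135→6, 145→7, 133→5, 155→8, 131→4, 105→1
Rank sum = 1 + 6 + 7 + 5 + 8 + 4 + 1 = 32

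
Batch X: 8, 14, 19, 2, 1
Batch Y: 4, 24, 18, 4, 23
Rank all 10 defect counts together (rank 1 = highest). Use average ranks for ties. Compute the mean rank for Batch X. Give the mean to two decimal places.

Sorted (descending): 24, 23, 19, 18, 14, 8, 4, 4, 2, 1
The 2 values of 4 occupy positions 7–8 → average rank (7+8)/2 = 7.5.
Batch X values → pooled ranks: 8→6, 14→5, 19→3, 2→9, 1→10
Mean rank = (6 + 5 + 3 + 9 + 10) / 5 = 6.60

6.60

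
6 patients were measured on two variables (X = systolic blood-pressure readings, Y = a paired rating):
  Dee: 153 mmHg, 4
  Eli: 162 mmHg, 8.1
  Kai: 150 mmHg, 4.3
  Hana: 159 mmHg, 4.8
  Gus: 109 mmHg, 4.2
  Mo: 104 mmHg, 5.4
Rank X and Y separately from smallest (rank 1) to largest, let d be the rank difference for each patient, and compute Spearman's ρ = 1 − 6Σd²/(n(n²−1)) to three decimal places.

Ranks of variable 1: 4, 6, 3, 5, 2, 1
Ranks of variable 2: 1, 6, 3, 4, 2, 5
d = r₁ − r₂: 3, 0, 0, 1, 0, -4
d²: 9, 0, 0, 1, 0, 16; Σd² = 26
ρ = 1 − 6·26/(6·35) = 1 − 156/210 = 0.257

0.257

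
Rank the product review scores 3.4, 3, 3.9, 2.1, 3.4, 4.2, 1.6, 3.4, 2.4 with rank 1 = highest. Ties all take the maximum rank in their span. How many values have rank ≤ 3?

2

Sorted (descending): 4.2, 3.9, 3.4, 3.4, 3.4, 3, 2.4, 2.1, 1.6
The 3 values of 3.4 occupy positions 3–5 → each gets rank 5.
Ranks ≤ 3: {1, 2} → 2 values.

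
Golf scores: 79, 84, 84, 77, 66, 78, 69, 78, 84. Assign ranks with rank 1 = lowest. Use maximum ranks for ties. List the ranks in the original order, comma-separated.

Sorted (ascending): 66, 69, 77, 78, 78, 79, 84, 84, 84
The 2 values of 78 occupy positions 4–5 → each gets rank 5.
The 3 values of 84 occupy positions 7–9 → each gets rank 9.

6, 9, 9, 3, 1, 5, 2, 5, 9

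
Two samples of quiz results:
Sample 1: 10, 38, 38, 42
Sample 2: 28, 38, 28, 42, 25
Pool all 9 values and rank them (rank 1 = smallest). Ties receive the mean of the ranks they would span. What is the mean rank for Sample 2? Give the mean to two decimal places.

Sorted (ascending): 10, 25, 28, 28, 38, 38, 38, 42, 42
The 2 values of 28 occupy positions 3–4 → average rank (3+4)/2 = 3.5.
The 3 values of 38 occupy positions 5–7 → average rank 6.
The 2 values of 42 occupy positions 8–9 → average rank (8+9)/2 = 8.5.
Sample 2 values → pooled ranks: 28→3.5, 38→6, 28→3.5, 42→8.5, 25→2
Mean rank = (3.5 + 6 + 3.5 + 8.5 + 2) / 5 = 4.70

4.70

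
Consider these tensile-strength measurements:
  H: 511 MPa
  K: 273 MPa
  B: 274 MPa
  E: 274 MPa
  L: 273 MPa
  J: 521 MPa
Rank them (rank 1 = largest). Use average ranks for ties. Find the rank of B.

3.5

Sorted (descending): 521, 511, 274, 274, 273, 273
The 2 values of 274 occupy positions 3–4 → average rank (3+4)/2 = 3.5.
The 2 values of 273 occupy positions 5–6 → average rank (5+6)/2 = 5.5.
B has value 274 MPa → rank 3.5.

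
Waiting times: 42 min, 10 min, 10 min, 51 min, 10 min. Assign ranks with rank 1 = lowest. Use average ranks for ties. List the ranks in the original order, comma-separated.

Sorted (ascending): 10, 10, 10, 42, 51
The 3 values of 10 occupy positions 1–3 → average rank 2.

4, 2, 2, 5, 2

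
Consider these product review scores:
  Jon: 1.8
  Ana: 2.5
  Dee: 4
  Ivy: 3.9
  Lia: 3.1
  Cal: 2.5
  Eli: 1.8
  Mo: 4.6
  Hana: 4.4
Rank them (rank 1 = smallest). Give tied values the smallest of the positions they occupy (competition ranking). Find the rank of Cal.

Sorted (ascending): 1.8, 1.8, 2.5, 2.5, 3.1, 3.9, 4, 4.4, 4.6
The 2 values of 1.8 occupy positions 1–2 → each gets rank 1.
The 2 values of 2.5 occupy positions 3–4 → each gets rank 3.
Cal has value 2.5 → rank 3.

3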